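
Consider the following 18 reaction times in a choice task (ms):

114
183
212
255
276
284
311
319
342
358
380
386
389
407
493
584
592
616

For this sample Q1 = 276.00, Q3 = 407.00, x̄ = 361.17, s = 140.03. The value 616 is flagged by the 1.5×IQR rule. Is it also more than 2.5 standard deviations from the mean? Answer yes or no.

no

z = (616 − 361.17) / 140.03 = 1.82.
|z| = 1.82 ≤ 2.5.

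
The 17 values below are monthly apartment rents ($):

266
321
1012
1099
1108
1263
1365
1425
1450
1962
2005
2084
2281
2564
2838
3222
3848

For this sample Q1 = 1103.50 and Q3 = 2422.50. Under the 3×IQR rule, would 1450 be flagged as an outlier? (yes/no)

IQR = Q3 − Q1 = 2422.50 − 1103.50 = 1319.00.
Lower fence = Q1 − 3·IQR = 1103.50 − 3957.00 = -2853.50.
Upper fence = Q3 + 3·IQR = 2422.50 + 3957.00 = 6379.50.
1450 lies within [-2853.50, 6379.50].

no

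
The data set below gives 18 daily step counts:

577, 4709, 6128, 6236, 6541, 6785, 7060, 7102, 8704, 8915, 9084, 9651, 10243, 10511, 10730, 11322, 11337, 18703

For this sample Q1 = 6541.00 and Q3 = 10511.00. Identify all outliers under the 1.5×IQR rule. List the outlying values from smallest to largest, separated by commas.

577, 18703

IQR = Q3 − Q1 = 10511.00 − 6541.00 = 3970.00.
Lower fence = Q1 − 1.5·IQR = 6541.00 − 5955.00 = 586.00.
Upper fence = Q3 + 1.5·IQR = 10511.00 + 5955.00 = 16466.00.
577 < 586.00 → outlier.
18703 > 16466.00 → outlier.
All remaining values lie within [586.00, 16466.00].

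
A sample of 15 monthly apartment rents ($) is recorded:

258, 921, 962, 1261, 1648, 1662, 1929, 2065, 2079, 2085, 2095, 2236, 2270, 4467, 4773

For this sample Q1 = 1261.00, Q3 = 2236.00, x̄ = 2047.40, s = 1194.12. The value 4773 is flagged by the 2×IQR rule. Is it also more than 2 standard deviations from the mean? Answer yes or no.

z = (4773 − 2047.40) / 1194.12 = 2.28.
|z| = 2.28 > 2.

yes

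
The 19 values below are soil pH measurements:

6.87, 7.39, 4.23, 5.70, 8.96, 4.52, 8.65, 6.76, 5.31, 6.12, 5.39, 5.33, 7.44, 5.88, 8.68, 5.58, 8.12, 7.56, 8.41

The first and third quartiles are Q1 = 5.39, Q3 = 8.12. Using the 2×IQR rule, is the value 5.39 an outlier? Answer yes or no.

no

IQR = Q3 − Q1 = 8.12 − 5.39 = 2.73.
Lower fence = Q1 − 2·IQR = 5.39 − 5.46 = -0.07.
Upper fence = Q3 + 2·IQR = 8.12 + 5.46 = 13.58.
5.39 lies within [-0.07, 13.58].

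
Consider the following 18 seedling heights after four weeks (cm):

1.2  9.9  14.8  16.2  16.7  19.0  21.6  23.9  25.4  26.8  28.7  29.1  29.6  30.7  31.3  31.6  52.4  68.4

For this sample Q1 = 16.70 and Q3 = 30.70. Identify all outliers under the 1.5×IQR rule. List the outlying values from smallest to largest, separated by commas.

52.4, 68.4

IQR = Q3 − Q1 = 30.70 − 16.70 = 14.00.
Lower fence = Q1 − 1.5·IQR = 16.70 − 21.00 = -4.30.
Upper fence = Q3 + 1.5·IQR = 30.70 + 21.00 = 51.70.
52.4 > 51.70 → outlier.
68.4 > 51.70 → outlier.
All remaining values lie within [-4.30, 51.70].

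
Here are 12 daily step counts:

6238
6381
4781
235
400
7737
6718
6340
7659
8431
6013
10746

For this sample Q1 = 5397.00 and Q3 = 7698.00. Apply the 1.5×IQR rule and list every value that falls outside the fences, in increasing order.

IQR = Q3 − Q1 = 7698.00 − 5397.00 = 2301.00.
Lower fence = Q1 − 1.5·IQR = 5397.00 − 3451.50 = 1945.50.
Upper fence = Q3 + 1.5·IQR = 7698.00 + 3451.50 = 11149.50.
235 < 1945.50 → outlier.
400 < 1945.50 → outlier.
All remaining values lie within [1945.50, 11149.50].

235, 400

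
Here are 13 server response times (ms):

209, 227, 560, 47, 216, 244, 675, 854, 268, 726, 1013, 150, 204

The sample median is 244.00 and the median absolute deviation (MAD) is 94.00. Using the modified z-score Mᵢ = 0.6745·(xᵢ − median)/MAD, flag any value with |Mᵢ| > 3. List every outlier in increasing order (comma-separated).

675, 726, 854, 1013

|Mᵢ| > 3 ⇔ |xᵢ − 244.00| > 3·94.00/0.6745 = 418.09.
So outliers lie outside [-174.09, 662.09].
675: M = 3.09 → outlier.
726: M = 3.46 → outlier.
854: M = 4.38 → outlier.
1013: M = 5.52 → outlier.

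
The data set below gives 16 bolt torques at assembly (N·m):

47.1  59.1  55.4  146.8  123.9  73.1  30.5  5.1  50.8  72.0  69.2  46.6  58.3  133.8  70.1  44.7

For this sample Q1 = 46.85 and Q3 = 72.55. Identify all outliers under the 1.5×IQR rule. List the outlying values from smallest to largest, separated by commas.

5.1, 123.9, 133.8, 146.8

IQR = Q3 − Q1 = 72.55 − 46.85 = 25.70.
Lower fence = Q1 − 1.5·IQR = 46.85 − 38.55 = 8.30.
Upper fence = Q3 + 1.5·IQR = 72.55 + 38.55 = 111.10.
5.1 < 8.30 → outlier.
123.9 > 111.10 → outlier.
133.8 > 111.10 → outlier.
146.8 > 111.10 → outlier.
All remaining values lie within [8.30, 111.10].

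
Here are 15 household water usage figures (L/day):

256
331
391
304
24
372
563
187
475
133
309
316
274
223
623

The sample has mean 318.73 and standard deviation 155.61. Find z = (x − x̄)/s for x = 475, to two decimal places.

z = (475 − 318.73) / 155.61 = 1.00.

1.00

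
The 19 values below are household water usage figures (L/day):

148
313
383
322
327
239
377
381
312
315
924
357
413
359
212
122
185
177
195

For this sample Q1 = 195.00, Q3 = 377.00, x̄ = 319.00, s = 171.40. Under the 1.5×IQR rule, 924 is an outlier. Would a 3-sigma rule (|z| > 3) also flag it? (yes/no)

z = (924 − 319.00) / 171.40 = 3.53.
|z| = 3.53 > 3.

yes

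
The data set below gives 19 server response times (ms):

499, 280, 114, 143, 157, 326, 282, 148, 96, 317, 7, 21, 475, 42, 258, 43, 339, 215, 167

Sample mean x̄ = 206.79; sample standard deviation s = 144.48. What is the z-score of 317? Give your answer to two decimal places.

0.76

z = (317 − 206.79) / 144.48 = 0.76.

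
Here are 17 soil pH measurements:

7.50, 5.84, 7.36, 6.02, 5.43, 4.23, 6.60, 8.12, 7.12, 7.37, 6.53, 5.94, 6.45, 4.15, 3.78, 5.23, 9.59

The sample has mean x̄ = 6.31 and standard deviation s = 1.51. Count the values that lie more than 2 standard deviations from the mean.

1

Cutoffs: x̄ ± 2s = [3.29, 9.33].
Outside the cutoffs: 9.59.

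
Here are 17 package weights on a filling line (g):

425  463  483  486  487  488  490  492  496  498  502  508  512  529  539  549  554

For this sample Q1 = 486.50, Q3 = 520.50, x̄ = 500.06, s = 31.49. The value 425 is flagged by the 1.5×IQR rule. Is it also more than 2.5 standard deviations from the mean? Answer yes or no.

no

z = (425 − 500.06) / 31.49 = -2.38.
|z| = 2.38 ≤ 2.5.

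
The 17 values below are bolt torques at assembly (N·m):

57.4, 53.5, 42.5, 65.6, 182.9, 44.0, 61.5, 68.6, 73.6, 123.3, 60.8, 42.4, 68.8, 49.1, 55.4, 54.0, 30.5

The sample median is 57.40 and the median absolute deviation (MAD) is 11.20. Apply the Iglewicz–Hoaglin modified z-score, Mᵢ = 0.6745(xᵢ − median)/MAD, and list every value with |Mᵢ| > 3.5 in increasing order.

|Mᵢ| > 3.5 ⇔ |xᵢ − 57.40| > 3.5·11.20/0.6745 = 58.12.
So outliers lie outside [-0.72, 115.52].
123.3: M = 3.97 → outlier.
182.9: M = 7.56 → outlier.

123.3, 182.9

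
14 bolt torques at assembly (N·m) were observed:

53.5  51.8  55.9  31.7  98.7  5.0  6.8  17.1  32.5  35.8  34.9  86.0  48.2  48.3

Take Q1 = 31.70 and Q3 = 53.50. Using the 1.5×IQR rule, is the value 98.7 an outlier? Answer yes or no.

yes

IQR = Q3 − Q1 = 53.50 − 31.70 = 21.80.
Lower fence = Q1 − 1.5·IQR = 31.70 − 32.70 = -1.00.
Upper fence = Q3 + 1.5·IQR = 53.50 + 32.70 = 86.20.
98.7 lies above the upper fence.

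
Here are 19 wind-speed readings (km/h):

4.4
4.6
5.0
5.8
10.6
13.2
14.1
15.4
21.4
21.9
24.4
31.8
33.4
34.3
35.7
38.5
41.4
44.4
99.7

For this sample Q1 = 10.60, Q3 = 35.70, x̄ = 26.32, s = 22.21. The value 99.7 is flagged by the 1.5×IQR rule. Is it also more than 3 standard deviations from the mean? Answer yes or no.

yes

z = (99.7 − 26.32) / 22.21 = 3.30.
|z| = 3.30 > 3.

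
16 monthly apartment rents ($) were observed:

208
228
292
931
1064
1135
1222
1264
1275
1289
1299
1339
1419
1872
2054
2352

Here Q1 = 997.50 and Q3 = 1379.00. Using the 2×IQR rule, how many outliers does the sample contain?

3

IQR = 381.50; fences at 997.50 − 763.00 = 234.50 and 1379.00 + 763.00 = 2142.00.
Outside the cutoffs: 208, 228, 2352.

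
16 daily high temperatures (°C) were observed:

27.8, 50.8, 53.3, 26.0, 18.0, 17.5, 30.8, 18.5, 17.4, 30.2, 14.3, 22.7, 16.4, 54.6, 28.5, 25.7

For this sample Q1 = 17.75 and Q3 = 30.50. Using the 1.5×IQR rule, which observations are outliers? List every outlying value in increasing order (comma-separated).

50.8, 53.3, 54.6

IQR = Q3 − Q1 = 30.50 − 17.75 = 12.75.
Lower fence = Q1 − 1.5·IQR = 17.75 − 19.125 = -1.375.
Upper fence = Q3 + 1.5·IQR = 30.50 + 19.125 = 49.625.
50.8 > 49.625 → outlier.
53.3 > 49.625 → outlier.
54.6 > 49.625 → outlier.
All remaining values lie within [-1.375, 49.625].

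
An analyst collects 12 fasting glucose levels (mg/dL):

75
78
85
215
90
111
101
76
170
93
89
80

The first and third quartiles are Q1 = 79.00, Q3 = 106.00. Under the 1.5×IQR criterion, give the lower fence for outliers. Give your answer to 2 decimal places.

38.50

IQR = Q3 − Q1 = 106.00 − 79.00 = 27.00.
Lower fence = Q1 − 1.5·IQR = 79.00 − 40.50 = 38.50.
Upper fence = Q3 + 1.5·IQR = 106.00 + 40.50 = 146.50.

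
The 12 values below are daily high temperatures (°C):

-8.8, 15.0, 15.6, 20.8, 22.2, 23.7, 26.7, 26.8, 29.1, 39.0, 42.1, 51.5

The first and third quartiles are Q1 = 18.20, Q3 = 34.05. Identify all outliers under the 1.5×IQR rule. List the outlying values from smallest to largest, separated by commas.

IQR = Q3 − Q1 = 34.05 − 18.20 = 15.85.
Lower fence = Q1 − 1.5·IQR = 18.20 − 23.775 = -5.575.
Upper fence = Q3 + 1.5·IQR = 34.05 + 23.775 = 57.825.
-8.8 < -5.575 → outlier.
All remaining values lie within [-5.575, 57.825].

-8.8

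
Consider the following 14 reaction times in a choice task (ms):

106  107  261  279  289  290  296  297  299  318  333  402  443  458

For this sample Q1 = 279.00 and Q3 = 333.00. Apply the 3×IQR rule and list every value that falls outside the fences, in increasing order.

IQR = Q3 − Q1 = 333.00 − 279.00 = 54.00.
Lower fence = Q1 − 3·IQR = 279.00 − 162.00 = 117.00.
Upper fence = Q3 + 3·IQR = 333.00 + 162.00 = 495.00.
106 < 117.00 → outlier.
107 < 117.00 → outlier.
All remaining values lie within [117.00, 495.00].

106, 107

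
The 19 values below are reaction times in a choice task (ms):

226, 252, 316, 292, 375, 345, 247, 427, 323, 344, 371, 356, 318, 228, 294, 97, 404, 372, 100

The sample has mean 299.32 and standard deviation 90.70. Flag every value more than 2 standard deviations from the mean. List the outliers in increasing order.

Cutoffs at x̄ ± 2s: 299.32 ± 2·90.70 = [117.92, 480.72].
97: z = -2.23, |z| > 2 → outlier.
100: z = -2.20, |z| > 2 → outlier.
Every other value lies within [117.92, 480.72].

97, 100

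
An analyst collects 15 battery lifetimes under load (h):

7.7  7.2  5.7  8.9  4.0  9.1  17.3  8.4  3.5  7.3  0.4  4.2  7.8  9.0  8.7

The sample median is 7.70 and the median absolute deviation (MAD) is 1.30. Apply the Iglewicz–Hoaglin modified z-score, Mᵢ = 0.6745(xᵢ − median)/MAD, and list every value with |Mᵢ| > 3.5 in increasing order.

0.4, 17.3

|Mᵢ| > 3.5 ⇔ |xᵢ − 7.70| > 3.5·1.30/0.6745 = 6.75.
So outliers lie outside [0.95, 14.45].
0.4: M = -3.79 → outlier.
17.3: M = 4.98 → outlier.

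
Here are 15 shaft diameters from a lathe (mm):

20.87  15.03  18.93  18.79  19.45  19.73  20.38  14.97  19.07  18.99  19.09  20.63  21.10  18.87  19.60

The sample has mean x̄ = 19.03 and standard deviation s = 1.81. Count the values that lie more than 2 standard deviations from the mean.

2

Cutoffs: x̄ ± 2s = [15.41, 22.65].
Outside the cutoffs: 14.97, 15.03.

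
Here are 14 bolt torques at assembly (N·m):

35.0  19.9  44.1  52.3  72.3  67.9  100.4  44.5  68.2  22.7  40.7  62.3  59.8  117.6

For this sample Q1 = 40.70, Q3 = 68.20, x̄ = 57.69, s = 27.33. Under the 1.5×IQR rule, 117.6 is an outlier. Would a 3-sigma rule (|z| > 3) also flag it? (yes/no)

z = (117.6 − 57.69) / 27.33 = 2.19.
|z| = 2.19 ≤ 3.

no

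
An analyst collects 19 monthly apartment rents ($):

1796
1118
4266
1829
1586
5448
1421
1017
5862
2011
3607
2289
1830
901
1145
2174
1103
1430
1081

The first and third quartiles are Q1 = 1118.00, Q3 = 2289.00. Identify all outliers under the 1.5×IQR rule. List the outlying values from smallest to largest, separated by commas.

IQR = Q3 − Q1 = 2289.00 − 1118.00 = 1171.00.
Lower fence = Q1 − 1.5·IQR = 1118.00 − 1756.50 = -638.50.
Upper fence = Q3 + 1.5·IQR = 2289.00 + 1756.50 = 4045.50.
4266 > 4045.50 → outlier.
5448 > 4045.50 → outlier.
5862 > 4045.50 → outlier.
All remaining values lie within [-638.50, 4045.50].

4266, 5448, 5862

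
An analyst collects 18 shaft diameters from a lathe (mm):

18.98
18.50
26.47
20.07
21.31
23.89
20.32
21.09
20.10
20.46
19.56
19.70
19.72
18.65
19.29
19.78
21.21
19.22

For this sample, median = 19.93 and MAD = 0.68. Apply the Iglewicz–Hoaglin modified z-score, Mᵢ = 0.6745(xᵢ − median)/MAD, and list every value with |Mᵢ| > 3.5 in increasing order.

23.89, 26.47

|Mᵢ| > 3.5 ⇔ |xᵢ − 19.93| > 3.5·0.68/0.6745 = 3.53.
So outliers lie outside [16.40, 23.46].
23.89: M = 3.93 → outlier.
26.47: M = 6.49 → outlier.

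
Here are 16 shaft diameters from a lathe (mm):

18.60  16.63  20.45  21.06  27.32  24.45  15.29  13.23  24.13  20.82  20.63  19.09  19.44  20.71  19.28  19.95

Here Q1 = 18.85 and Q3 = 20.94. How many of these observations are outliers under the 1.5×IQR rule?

IQR = 2.09; fences at 18.85 − 3.135 = 15.715 and 20.94 + 3.135 = 24.075.
Outside the cutoffs: 13.23, 15.29, 24.13, 24.45, 27.32.

5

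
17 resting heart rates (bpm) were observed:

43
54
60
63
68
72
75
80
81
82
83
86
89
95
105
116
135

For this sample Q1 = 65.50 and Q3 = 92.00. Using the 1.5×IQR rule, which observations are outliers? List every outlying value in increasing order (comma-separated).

IQR = Q3 − Q1 = 92.00 − 65.50 = 26.50.
Lower fence = Q1 − 1.5·IQR = 65.50 − 39.75 = 25.75.
Upper fence = Q3 + 1.5·IQR = 92.00 + 39.75 = 131.75.
135 > 131.75 → outlier.
All remaining values lie within [25.75, 131.75].

135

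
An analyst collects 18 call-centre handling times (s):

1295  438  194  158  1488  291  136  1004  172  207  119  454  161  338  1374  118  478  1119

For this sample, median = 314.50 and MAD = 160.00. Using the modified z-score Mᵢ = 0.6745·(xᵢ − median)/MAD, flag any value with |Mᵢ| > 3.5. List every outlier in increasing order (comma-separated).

1295, 1374, 1488

|Mᵢ| > 3.5 ⇔ |xᵢ − 314.50| > 3.5·160.00/0.6745 = 830.24.
So outliers lie outside [-515.74, 1144.74].
1295: M = 4.13 → outlier.
1374: M = 4.47 → outlier.
1488: M = 4.95 → outlier.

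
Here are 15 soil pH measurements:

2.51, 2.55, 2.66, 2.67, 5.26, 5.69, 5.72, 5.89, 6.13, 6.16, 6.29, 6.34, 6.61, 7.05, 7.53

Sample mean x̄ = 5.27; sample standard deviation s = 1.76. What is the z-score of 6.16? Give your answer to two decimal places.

0.51

z = (6.16 − 5.27) / 1.76 = 0.51.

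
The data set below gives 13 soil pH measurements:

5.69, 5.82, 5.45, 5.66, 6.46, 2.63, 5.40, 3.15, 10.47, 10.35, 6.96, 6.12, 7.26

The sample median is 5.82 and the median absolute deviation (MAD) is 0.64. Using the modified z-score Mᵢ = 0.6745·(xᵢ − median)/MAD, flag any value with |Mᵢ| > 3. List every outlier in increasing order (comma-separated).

|Mᵢ| > 3 ⇔ |xᵢ − 5.82| > 3·0.64/0.6745 = 2.85.
So outliers lie outside [2.97, 8.67].
2.63: M = -3.36 → outlier.
10.35: M = 4.77 → outlier.
10.47: M = 4.90 → outlier.

2.63, 10.35, 10.47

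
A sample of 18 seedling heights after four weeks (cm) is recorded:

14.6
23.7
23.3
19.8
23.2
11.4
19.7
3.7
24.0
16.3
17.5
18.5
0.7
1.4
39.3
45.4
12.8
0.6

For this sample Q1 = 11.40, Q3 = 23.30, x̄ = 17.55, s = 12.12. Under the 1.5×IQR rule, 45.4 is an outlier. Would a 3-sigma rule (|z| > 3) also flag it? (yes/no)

z = (45.4 − 17.55) / 12.12 = 2.30.
|z| = 2.30 ≤ 3.

no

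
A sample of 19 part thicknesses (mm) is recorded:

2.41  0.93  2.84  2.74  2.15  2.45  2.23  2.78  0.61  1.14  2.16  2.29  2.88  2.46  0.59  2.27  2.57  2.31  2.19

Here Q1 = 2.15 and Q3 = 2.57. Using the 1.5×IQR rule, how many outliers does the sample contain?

4

IQR = 0.42; fences at 2.15 − 0.63 = 1.52 and 2.57 + 0.63 = 3.20.
Outside the cutoffs: 0.59, 0.61, 0.93, 1.14.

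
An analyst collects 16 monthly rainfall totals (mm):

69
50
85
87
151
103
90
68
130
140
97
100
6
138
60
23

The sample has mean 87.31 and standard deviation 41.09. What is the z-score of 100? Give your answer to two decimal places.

0.31

z = (100 − 87.31) / 41.09 = 0.31.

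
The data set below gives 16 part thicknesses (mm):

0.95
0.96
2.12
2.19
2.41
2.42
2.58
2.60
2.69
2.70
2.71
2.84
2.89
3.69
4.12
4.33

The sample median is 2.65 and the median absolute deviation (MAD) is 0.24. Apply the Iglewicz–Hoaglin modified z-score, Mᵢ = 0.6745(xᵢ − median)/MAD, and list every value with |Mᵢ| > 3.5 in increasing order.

0.95, 0.96, 4.12, 4.33

|Mᵢ| > 3.5 ⇔ |xᵢ − 2.65| > 3.5·0.24/0.6745 = 1.25.
So outliers lie outside [1.40, 3.90].
0.95: M = -4.78 → outlier.
0.96: M = -4.75 → outlier.
4.12: M = 4.13 → outlier.
4.33: M = 4.72 → outlier.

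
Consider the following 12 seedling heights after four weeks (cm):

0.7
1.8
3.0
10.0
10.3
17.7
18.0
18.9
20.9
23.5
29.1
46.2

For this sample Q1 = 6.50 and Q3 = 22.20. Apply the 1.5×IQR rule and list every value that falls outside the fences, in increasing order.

46.2

IQR = Q3 − Q1 = 22.20 − 6.50 = 15.70.
Lower fence = Q1 − 1.5·IQR = 6.50 − 23.55 = -17.05.
Upper fence = Q3 + 1.5·IQR = 22.20 + 23.55 = 45.75.
46.2 > 45.75 → outlier.
All remaining values lie within [-17.05, 45.75].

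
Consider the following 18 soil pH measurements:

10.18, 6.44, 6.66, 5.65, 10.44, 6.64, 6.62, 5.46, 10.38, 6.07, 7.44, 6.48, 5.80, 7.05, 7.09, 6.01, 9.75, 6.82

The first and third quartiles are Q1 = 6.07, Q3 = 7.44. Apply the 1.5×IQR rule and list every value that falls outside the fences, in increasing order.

IQR = Q3 − Q1 = 7.44 − 6.07 = 1.37.
Lower fence = Q1 − 1.5·IQR = 6.07 − 2.055 = 4.015.
Upper fence = Q3 + 1.5·IQR = 7.44 + 2.055 = 9.495.
9.75 > 9.495 → outlier.
10.18 > 9.495 → outlier.
10.38 > 9.495 → outlier.
10.44 > 9.495 → outlier.
All remaining values lie within [4.015, 9.495].

9.75, 10.18, 10.38, 10.44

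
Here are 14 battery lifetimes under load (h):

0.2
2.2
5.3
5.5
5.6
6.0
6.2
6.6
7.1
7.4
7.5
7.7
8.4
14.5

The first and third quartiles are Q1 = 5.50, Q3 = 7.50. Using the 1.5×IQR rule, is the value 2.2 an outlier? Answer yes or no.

yes

IQR = Q3 − Q1 = 7.50 − 5.50 = 2.00.
Lower fence = Q1 − 1.5·IQR = 5.50 − 3.00 = 2.50.
Upper fence = Q3 + 1.5·IQR = 7.50 + 3.00 = 10.50.
2.2 lies below the lower fence.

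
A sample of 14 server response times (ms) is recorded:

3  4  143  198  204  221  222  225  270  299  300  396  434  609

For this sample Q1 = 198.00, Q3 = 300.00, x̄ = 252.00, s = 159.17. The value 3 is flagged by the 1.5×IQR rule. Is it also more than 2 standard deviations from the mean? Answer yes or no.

z = (3 − 252.00) / 159.17 = -1.56.
|z| = 1.56 ≤ 2.

no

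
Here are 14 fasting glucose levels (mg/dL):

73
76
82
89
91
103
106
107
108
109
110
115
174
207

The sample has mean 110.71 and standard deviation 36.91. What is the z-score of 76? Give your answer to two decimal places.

z = (76 − 110.71) / 36.91 = -0.94.

-0.94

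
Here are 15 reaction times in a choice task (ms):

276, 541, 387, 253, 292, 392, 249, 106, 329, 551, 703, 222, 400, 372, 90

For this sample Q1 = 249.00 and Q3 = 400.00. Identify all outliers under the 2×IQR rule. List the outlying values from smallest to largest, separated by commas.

IQR = Q3 − Q1 = 400.00 − 249.00 = 151.00.
Lower fence = Q1 − 2·IQR = 249.00 − 302.00 = -53.00.
Upper fence = Q3 + 2·IQR = 400.00 + 302.00 = 702.00.
703 > 702.00 → outlier.
All remaining values lie within [-53.00, 702.00].

703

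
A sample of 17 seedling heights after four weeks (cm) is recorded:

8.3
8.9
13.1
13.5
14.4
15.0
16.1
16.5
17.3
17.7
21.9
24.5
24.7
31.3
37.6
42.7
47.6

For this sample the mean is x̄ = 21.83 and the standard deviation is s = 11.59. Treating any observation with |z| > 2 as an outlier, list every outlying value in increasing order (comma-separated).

Cutoffs at x̄ ± 2s: 21.83 ± 2·11.59 = [-1.35, 45.01].
47.6: z = 2.22, |z| > 2 → outlier.
Every other value lies within [-1.35, 45.01].

47.6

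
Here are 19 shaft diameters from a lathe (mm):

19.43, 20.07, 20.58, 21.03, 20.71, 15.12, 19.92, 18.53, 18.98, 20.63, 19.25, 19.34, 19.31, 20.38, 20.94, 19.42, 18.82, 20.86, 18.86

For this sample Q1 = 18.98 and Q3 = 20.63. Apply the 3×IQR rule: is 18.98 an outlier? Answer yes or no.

IQR = Q3 − Q1 = 20.63 − 18.98 = 1.65.
Lower fence = Q1 − 3·IQR = 18.98 − 4.95 = 14.03.
Upper fence = Q3 + 3·IQR = 20.63 + 4.95 = 25.58.
18.98 lies within [14.03, 25.58].

no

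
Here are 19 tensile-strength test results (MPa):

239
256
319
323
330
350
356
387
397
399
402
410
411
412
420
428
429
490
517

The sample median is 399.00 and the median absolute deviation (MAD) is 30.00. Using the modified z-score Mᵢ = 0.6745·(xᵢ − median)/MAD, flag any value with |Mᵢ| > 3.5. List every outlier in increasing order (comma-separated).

239

|Mᵢ| > 3.5 ⇔ |xᵢ − 399.00| > 3.5·30.00/0.6745 = 155.67.
So outliers lie outside [243.33, 554.67].
239: M = -3.60 → outlier.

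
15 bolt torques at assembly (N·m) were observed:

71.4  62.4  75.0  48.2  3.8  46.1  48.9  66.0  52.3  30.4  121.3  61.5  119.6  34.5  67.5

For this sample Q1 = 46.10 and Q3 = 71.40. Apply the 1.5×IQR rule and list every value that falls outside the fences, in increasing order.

3.8, 119.6, 121.3

IQR = Q3 − Q1 = 71.40 − 46.10 = 25.30.
Lower fence = Q1 − 1.5·IQR = 46.10 − 37.95 = 8.15.
Upper fence = Q3 + 1.5·IQR = 71.40 + 37.95 = 109.35.
3.8 < 8.15 → outlier.
119.6 > 109.35 → outlier.
121.3 > 109.35 → outlier.
All remaining values lie within [8.15, 109.35].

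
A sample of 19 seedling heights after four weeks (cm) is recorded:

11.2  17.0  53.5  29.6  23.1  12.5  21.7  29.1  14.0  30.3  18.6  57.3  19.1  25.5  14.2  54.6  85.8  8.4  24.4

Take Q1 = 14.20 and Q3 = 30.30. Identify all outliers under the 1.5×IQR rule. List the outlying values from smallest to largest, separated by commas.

54.6, 57.3, 85.8

IQR = Q3 − Q1 = 30.30 − 14.20 = 16.10.
Lower fence = Q1 − 1.5·IQR = 14.20 − 24.15 = -9.95.
Upper fence = Q3 + 1.5·IQR = 30.30 + 24.15 = 54.45.
54.6 > 54.45 → outlier.
57.3 > 54.45 → outlier.
85.8 > 54.45 → outlier.
All remaining values lie within [-9.95, 54.45].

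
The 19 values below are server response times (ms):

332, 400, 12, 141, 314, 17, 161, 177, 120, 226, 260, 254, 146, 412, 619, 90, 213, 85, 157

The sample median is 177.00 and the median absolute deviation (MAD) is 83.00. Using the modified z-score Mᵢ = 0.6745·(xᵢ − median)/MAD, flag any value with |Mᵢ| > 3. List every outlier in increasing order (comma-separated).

619

|Mᵢ| > 3 ⇔ |xᵢ − 177.00| > 3·83.00/0.6745 = 369.16.
So outliers lie outside [-192.16, 546.16].
619: M = 3.59 → outlier.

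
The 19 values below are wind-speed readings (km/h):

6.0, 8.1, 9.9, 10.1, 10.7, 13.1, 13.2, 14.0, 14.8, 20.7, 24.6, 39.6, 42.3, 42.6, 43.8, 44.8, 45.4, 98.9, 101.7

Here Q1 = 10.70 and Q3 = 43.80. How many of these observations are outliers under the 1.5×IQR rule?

2

IQR = 33.10; fences at 10.70 − 49.65 = -38.95 and 43.80 + 49.65 = 93.45.
Outside the cutoffs: 98.9, 101.7.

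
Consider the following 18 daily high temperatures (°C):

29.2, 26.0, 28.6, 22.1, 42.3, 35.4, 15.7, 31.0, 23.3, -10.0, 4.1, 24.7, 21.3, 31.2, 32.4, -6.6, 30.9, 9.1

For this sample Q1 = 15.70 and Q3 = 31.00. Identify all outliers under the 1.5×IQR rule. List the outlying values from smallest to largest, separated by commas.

IQR = Q3 − Q1 = 31.00 − 15.70 = 15.30.
Lower fence = Q1 − 1.5·IQR = 15.70 − 22.95 = -7.25.
Upper fence = Q3 + 1.5·IQR = 31.00 + 22.95 = 53.95.
-10.0 < -7.25 → outlier.
All remaining values lie within [-7.25, 53.95].

-10.0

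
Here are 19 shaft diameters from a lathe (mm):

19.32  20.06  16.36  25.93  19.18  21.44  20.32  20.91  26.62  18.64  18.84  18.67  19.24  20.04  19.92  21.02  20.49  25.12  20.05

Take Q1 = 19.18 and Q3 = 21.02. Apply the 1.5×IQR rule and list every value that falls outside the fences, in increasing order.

16.36, 25.12, 25.93, 26.62

IQR = Q3 − Q1 = 21.02 − 19.18 = 1.84.
Lower fence = Q1 − 1.5·IQR = 19.18 − 2.76 = 16.42.
Upper fence = Q3 + 1.5·IQR = 21.02 + 2.76 = 23.78.
16.36 < 16.42 → outlier.
25.12 > 23.78 → outlier.
25.93 > 23.78 → outlier.
26.62 > 23.78 → outlier.
All remaining values lie within [16.42, 23.78].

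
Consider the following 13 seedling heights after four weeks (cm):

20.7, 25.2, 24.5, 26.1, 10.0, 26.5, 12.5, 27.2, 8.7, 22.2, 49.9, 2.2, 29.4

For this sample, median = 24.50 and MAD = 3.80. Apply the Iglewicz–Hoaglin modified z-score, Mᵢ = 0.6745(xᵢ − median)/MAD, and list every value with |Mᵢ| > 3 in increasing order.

|Mᵢ| > 3 ⇔ |xᵢ − 24.50| > 3·3.80/0.6745 = 16.90.
So outliers lie outside [7.60, 41.40].
2.2: M = -3.96 → outlier.
49.9: M = 4.51 → outlier.

2.2, 49.9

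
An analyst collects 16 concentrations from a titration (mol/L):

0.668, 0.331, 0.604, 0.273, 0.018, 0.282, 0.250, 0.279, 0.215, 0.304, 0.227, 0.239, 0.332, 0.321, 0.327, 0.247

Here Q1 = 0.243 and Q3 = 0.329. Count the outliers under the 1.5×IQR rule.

3

IQR = 0.086; fences at 0.243 − 0.129 = 0.114 and 0.329 + 0.129 = 0.458.
Outside the cutoffs: 0.018, 0.604, 0.668.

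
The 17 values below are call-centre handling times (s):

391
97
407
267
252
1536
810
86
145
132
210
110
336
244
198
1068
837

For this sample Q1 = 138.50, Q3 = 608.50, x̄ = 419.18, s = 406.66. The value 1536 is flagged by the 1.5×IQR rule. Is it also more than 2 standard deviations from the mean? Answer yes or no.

z = (1536 − 419.18) / 406.66 = 2.75.
|z| = 2.75 > 2.

yes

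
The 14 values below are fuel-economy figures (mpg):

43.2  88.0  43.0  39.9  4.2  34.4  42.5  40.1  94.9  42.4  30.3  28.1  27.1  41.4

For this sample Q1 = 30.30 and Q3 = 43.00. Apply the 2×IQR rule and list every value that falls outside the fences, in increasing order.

IQR = Q3 − Q1 = 43.00 − 30.30 = 12.70.
Lower fence = Q1 − 2·IQR = 30.30 − 25.40 = 4.90.
Upper fence = Q3 + 2·IQR = 43.00 + 25.40 = 68.40.
4.2 < 4.90 → outlier.
88.0 > 68.40 → outlier.
94.9 > 68.40 → outlier.
All remaining values lie within [4.90, 68.40].

4.2, 88.0, 94.9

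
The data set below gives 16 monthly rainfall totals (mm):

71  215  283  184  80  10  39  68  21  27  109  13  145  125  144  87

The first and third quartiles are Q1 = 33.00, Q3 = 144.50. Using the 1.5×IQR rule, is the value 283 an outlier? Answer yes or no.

no

IQR = Q3 − Q1 = 144.50 − 33.00 = 111.50.
Lower fence = Q1 − 1.5·IQR = 33.00 − 167.25 = -134.25.
Upper fence = Q3 + 1.5·IQR = 144.50 + 167.25 = 311.75.
283 lies within [-134.25, 311.75].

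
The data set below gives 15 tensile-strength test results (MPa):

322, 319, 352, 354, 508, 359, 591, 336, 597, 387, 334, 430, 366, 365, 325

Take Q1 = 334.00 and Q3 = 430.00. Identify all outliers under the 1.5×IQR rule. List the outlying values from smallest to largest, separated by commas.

IQR = Q3 − Q1 = 430.00 − 334.00 = 96.00.
Lower fence = Q1 − 1.5·IQR = 334.00 − 144.00 = 190.00.
Upper fence = Q3 + 1.5·IQR = 430.00 + 144.00 = 574.00.
591 > 574.00 → outlier.
597 > 574.00 → outlier.
All remaining values lie within [190.00, 574.00].

591, 597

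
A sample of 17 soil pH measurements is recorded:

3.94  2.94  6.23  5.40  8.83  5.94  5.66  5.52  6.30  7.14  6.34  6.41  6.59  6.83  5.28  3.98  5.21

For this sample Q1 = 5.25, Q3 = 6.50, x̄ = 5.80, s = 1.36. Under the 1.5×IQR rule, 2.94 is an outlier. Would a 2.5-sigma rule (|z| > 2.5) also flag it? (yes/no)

z = (2.94 − 5.80) / 1.36 = -2.10.
|z| = 2.10 ≤ 2.5.

no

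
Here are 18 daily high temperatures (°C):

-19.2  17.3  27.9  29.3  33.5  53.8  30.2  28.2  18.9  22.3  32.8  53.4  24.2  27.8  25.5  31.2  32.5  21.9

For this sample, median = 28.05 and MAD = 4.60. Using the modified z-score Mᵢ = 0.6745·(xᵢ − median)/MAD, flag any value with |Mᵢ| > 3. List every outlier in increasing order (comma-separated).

-19.2, 53.4, 53.8

|Mᵢ| > 3 ⇔ |xᵢ − 28.05| > 3·4.60/0.6745 = 20.46.
So outliers lie outside [7.59, 48.51].
-19.2: M = -6.93 → outlier.
53.4: M = 3.72 → outlier.
53.8: M = 3.78 → outlier.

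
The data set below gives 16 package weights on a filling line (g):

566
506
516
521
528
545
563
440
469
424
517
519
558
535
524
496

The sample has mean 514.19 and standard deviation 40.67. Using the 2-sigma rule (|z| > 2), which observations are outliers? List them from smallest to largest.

Cutoffs at x̄ ± 2s: 514.19 ± 2·40.67 = [432.85, 595.53].
424: z = -2.22, |z| > 2 → outlier.
Every other value lies within [432.85, 595.53].

424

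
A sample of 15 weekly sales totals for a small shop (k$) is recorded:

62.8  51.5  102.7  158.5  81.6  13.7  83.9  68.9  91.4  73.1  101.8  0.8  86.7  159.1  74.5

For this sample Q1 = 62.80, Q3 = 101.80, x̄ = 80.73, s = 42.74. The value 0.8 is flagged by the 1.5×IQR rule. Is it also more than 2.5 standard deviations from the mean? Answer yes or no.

no

z = (0.8 − 80.73) / 42.74 = -1.87.
|z| = 1.87 ≤ 2.5.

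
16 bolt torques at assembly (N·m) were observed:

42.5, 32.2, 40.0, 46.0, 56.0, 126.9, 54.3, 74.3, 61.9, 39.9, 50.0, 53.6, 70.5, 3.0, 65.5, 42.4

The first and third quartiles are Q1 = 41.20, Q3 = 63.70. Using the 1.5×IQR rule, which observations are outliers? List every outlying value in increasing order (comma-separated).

IQR = Q3 − Q1 = 63.70 − 41.20 = 22.50.
Lower fence = Q1 − 1.5·IQR = 41.20 − 33.75 = 7.45.
Upper fence = Q3 + 1.5·IQR = 63.70 + 33.75 = 97.45.
3.0 < 7.45 → outlier.
126.9 > 97.45 → outlier.
All remaining values lie within [7.45, 97.45].

3.0, 126.9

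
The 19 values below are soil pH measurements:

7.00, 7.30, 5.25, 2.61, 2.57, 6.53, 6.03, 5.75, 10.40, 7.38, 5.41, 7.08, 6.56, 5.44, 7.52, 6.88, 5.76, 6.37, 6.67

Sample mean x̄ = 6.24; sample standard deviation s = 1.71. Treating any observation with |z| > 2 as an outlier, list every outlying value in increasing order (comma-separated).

2.57, 2.61, 10.40

Cutoffs at x̄ ± 2s: 6.24 ± 2·1.71 = [2.82, 9.66].
2.57: z = -2.15, |z| > 2 → outlier.
2.61: z = -2.12, |z| > 2 → outlier.
10.40: z = 2.43, |z| > 2 → outlier.
Every other value lies within [2.82, 9.66].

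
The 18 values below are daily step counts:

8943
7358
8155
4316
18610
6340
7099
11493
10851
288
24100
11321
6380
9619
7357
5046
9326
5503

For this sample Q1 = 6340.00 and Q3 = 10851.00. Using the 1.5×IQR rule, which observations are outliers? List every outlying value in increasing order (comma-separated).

18610, 24100

IQR = Q3 − Q1 = 10851.00 − 6340.00 = 4511.00.
Lower fence = Q1 − 1.5·IQR = 6340.00 − 6766.50 = -426.50.
Upper fence = Q3 + 1.5·IQR = 10851.00 + 6766.50 = 17617.50.
18610 > 17617.50 → outlier.
24100 > 17617.50 → outlier.
All remaining values lie within [-426.50, 17617.50].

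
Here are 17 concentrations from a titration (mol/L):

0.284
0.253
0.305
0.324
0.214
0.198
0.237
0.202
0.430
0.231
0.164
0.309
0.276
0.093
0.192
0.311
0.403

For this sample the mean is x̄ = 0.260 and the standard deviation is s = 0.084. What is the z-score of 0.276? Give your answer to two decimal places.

0.19

z = (0.276 − 0.260) / 0.084 = 0.19.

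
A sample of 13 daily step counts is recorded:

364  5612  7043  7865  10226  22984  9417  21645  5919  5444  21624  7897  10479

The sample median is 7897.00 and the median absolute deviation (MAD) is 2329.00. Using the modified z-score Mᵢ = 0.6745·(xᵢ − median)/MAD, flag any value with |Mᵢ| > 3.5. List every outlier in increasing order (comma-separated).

|Mᵢ| > 3.5 ⇔ |xᵢ − 7897.00| > 3.5·2329.00/0.6745 = 12085.25.
So outliers lie outside [-4188.25, 19982.25].
21624: M = 3.98 → outlier.
21645: M = 3.98 → outlier.
22984: M = 4.37 → outlier.

21624, 21645, 22984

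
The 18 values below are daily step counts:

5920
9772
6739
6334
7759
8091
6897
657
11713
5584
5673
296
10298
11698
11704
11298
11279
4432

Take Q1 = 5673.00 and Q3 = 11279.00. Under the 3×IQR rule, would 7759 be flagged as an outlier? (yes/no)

no

IQR = Q3 − Q1 = 11279.00 − 5673.00 = 5606.00.
Lower fence = Q1 − 3·IQR = 5673.00 − 16818.00 = -11145.00.
Upper fence = Q3 + 3·IQR = 11279.00 + 16818.00 = 28097.00.
7759 lies within [-11145.00, 28097.00].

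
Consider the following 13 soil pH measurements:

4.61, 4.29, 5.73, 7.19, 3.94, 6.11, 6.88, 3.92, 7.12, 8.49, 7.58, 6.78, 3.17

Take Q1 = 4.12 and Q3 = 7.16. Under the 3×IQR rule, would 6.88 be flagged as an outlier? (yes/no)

no

IQR = Q3 − Q1 = 7.16 − 4.12 = 3.04.
Lower fence = Q1 − 3·IQR = 4.12 − 9.12 = -5.00.
Upper fence = Q3 + 3·IQR = 7.16 + 9.12 = 16.28.
6.88 lies within [-5.00, 16.28].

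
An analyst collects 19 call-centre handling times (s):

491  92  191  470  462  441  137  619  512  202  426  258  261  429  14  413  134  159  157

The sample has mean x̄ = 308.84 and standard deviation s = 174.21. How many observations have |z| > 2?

Cutoffs: x̄ ± 2s = [-39.58, 657.26].
Every value lies within the cutoffs.

0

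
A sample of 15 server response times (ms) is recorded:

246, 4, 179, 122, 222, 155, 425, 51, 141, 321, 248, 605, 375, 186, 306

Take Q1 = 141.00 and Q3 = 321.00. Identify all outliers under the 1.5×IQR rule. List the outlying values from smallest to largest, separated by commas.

605

IQR = Q3 − Q1 = 321.00 − 141.00 = 180.00.
Lower fence = Q1 − 1.5·IQR = 141.00 − 270.00 = -129.00.
Upper fence = Q3 + 1.5·IQR = 321.00 + 270.00 = 591.00.
605 > 591.00 → outlier.
All remaining values lie within [-129.00, 591.00].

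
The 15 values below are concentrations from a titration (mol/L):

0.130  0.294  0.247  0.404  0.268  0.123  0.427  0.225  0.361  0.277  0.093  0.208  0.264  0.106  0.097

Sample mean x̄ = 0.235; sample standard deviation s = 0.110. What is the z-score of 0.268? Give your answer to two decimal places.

0.30

z = (0.268 − 0.235) / 0.110 = 0.30.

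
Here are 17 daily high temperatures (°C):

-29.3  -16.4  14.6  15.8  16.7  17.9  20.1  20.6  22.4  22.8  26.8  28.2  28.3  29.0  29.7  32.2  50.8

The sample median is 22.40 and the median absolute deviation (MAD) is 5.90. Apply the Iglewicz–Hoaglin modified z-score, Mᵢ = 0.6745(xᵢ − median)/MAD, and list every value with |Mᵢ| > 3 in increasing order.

|Mᵢ| > 3 ⇔ |xᵢ − 22.40| > 3·5.90/0.6745 = 26.24.
So outliers lie outside [-3.84, 48.64].
-29.3: M = -5.91 → outlier.
-16.4: M = -4.44 → outlier.
50.8: M = 3.25 → outlier.

-29.3, -16.4, 50.8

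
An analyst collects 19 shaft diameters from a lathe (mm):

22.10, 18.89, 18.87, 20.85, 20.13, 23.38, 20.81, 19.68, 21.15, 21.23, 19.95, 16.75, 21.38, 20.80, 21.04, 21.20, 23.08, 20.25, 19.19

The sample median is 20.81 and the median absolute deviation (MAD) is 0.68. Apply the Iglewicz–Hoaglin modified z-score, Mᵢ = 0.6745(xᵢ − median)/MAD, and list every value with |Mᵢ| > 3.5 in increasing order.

|Mᵢ| > 3.5 ⇔ |xᵢ − 20.81| > 3.5·0.68/0.6745 = 3.53.
So outliers lie outside [17.28, 24.34].
16.75: M = -4.03 → outlier.

16.75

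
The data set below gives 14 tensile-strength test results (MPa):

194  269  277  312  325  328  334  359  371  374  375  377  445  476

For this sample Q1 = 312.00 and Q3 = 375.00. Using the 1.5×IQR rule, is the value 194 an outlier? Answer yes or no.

yes

IQR = Q3 − Q1 = 375.00 − 312.00 = 63.00.
Lower fence = Q1 − 1.5·IQR = 312.00 − 94.50 = 217.50.
Upper fence = Q3 + 1.5·IQR = 375.00 + 94.50 = 469.50.
194 lies below the lower fence.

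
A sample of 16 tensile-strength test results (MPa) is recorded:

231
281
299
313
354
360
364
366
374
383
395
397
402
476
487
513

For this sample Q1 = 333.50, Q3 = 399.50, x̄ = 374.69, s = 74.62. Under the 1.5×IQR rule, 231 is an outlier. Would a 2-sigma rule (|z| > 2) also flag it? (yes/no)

no

z = (231 − 374.69) / 74.62 = -1.93.
|z| = 1.93 ≤ 2.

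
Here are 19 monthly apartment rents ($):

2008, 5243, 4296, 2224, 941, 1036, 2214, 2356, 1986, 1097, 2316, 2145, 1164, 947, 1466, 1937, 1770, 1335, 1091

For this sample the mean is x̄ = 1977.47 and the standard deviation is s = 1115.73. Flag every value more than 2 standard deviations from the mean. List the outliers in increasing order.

4296, 5243

Cutoffs at x̄ ± 2s: 1977.47 ± 2·1115.73 = [-253.99, 4208.93].
4296: z = 2.08, |z| > 2 → outlier.
5243: z = 2.93, |z| > 2 → outlier.
Every other value lies within [-253.99, 4208.93].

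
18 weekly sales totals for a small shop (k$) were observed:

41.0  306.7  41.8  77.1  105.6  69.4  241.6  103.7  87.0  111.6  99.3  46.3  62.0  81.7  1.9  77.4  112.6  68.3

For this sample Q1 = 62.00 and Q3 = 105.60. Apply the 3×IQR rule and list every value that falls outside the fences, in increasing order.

241.6, 306.7

IQR = Q3 − Q1 = 105.60 − 62.00 = 43.60.
Lower fence = Q1 − 3·IQR = 62.00 − 130.80 = -68.80.
Upper fence = Q3 + 3·IQR = 105.60 + 130.80 = 236.40.
241.6 > 236.40 → outlier.
306.7 > 236.40 → outlier.
All remaining values lie within [-68.80, 236.40].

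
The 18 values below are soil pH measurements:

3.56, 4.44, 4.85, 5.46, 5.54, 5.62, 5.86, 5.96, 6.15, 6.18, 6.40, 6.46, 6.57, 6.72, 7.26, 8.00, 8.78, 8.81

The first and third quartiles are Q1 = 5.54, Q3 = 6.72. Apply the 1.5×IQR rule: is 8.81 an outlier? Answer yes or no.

yes

IQR = Q3 − Q1 = 6.72 − 5.54 = 1.18.
Lower fence = Q1 − 1.5·IQR = 5.54 − 1.77 = 3.77.
Upper fence = Q3 + 1.5·IQR = 6.72 + 1.77 = 8.49.
8.81 lies above the upper fence.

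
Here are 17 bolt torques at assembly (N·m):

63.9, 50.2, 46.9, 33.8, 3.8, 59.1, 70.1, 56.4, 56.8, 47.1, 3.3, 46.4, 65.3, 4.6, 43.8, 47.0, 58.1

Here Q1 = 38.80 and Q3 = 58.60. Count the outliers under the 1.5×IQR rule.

3

IQR = 19.80; fences at 38.80 − 29.70 = 9.10 and 58.60 + 29.70 = 88.30.
Outside the cutoffs: 3.3, 3.8, 4.6.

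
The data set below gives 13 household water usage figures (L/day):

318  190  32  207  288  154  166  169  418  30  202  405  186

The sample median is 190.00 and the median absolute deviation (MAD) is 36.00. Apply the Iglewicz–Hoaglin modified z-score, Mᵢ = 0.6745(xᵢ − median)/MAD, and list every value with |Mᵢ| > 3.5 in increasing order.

|Mᵢ| > 3.5 ⇔ |xᵢ − 190.00| > 3.5·36.00/0.6745 = 186.81.
So outliers lie outside [3.19, 376.81].
405: M = 4.03 → outlier.
418: M = 4.27 → outlier.

405, 418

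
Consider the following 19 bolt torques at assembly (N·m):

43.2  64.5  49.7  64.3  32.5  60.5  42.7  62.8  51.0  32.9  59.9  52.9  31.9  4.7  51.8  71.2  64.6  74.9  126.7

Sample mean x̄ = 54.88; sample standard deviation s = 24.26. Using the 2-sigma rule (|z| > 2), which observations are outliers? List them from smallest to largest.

Cutoffs at x̄ ± 2s: 54.88 ± 2·24.26 = [6.36, 103.40].
4.7: z = -2.07, |z| > 2 → outlier.
126.7: z = 2.96, |z| > 2 → outlier.
Every other value lies within [6.36, 103.40].

4.7, 126.7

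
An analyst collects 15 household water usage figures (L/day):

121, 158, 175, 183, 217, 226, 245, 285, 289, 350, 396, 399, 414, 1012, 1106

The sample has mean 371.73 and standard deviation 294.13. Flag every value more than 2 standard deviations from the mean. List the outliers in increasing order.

Cutoffs at x̄ ± 2s: 371.73 ± 2·294.13 = [-216.53, 959.99].
1012: z = 2.18, |z| > 2 → outlier.
1106: z = 2.50, |z| > 2 → outlier.
Every other value lies within [-216.53, 959.99].

1012, 1106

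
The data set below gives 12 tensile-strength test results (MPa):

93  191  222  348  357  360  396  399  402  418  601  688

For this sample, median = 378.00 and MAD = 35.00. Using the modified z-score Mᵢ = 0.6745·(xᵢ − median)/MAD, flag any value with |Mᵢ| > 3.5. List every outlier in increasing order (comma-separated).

93, 191, 601, 688

|Mᵢ| > 3.5 ⇔ |xᵢ − 378.00| > 3.5·35.00/0.6745 = 181.62.
So outliers lie outside [196.38, 559.62].
93: M = -5.49 → outlier.
191: M = -3.60 → outlier.
601: M = 4.30 → outlier.
688: M = 5.97 → outlier.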